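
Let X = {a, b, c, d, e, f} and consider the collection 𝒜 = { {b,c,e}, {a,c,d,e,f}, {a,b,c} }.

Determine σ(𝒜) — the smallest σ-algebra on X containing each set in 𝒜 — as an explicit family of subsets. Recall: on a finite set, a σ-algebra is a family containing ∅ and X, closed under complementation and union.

σ(𝒜) (32 sets): { {}, {a}, {b}, {c}, {e}, {a,b}, {a,c}, {a,e}, {b,c}, {b,e}, {c,e}, {d,f}, {a,b,c}, {a,b,e}, {a,c,e}, {a,d,f}, {b,c,e}, {b,d,f}, {c,d,f}, {d,e,f}, {a,b,c,e}, {a,b,d,f}, {a,c,d,f}, {a,d,e,f}, {b,c,d,f}, {b,d,e,f}, {c,d,e,f}, {a,b,c,d,f}, {a,b,d,e,f}, {a,c,d,e,f}, {b,c,d,e,f}, X }

Trace:
Take S₀ = 𝒜 ∪ {∅, X} = { {}, {a,b,c}, {b,c,e}, {a,c,d,e,f}, X }.
Step 1 adds 4:
  {b}  = {a,c,d,e,f}ᶜ
  {a,d,f}  = {b,c,e}ᶜ
  {d,e,f}  = {a,b,c}ᶜ
  {a,b,c,e}  = {b,c,e} ∪ {a,b,c}
  — 9 sets.
Step 2: +6 →
  {d,f}  = {a,b,c,e}ᶜ
  {a,b,d,f}  = {b} ∪ {a,d,f}
  {a,d,e,f}  = {a,d,f} ∪ {d,e,f}
  {b,d,e,f}  = {b} ∪ {d,e,f}
  {a,b,c,d,f}  = {a,b,c} ∪ {a,d,f}
  {b,c,d,e,f}  = {b,c,e} ∪ {d,e,f}
  — 15 sets.
Step 3: 7 new —
  {a}  = {b,c,d,e,f}ᶜ
  {e}  = {a,b,c,d,f}ᶜ
  {a,c}  = {b,d,e,f}ᶜ
  {b,c}  = {a,d,e,f}ᶜ
  {c,e}  = {a,b,d,f}ᶜ
  {b,d,f}  = {b} ∪ {d,f}
  {a,b,d,e,f}  = {a,b,d,f} ∪ {b,d,e,f}
  — 22 sets.
Step 4 (8 new):
  {c}  = {a,b,d,e,f}ᶜ
  {a,b}  = {b} ∪ {a}
  {a,e}  = {e} ∪ {a}
  {b,e}  = {b} ∪ {e}
  {a,c,e}  = {b,d,f}ᶜ
  {a,c,d,f}  = {a,d,f} ∪ {a,c}
  {b,c,d,f}  = {b,d,f} ∪ {b,c}
  {c,d,e,f}  = {c,e} ∪ {d,f}
  — 30 sets.
Step 5 adds 2:
  {a,b,e}  = {b,e} ∪ {a,b}
  {c,d,f}  = {c} ∪ {d,f}
  — 32 sets.
Step 6: stable.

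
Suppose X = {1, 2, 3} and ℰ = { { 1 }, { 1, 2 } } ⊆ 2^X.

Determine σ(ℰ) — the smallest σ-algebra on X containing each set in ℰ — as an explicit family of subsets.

|σ(ℰ)| = 8.  σ(ℰ) = { ∅, { 1 }, { 2 }, { 3 }, { 1, 2 }, { 1, 3 }, { 2, 3 }, X }

Check:
Seed the family with ℰ together with ∅ and X: { ∅, { 1 }, { 1, 2 }, X }.
Pass 1: +2 →
  { 3 }  = complement { 1, 2 }
  { 2, 3 }  = complement { 1 }
  |family| = 6
Pass 2: 1 new —
  { 1, 3 }  = { 3 } ∪ { 1 }
  |family| = 7
Pass 3 adds 1:
  { 2 }  = complement { 1, 3 }
  |family| = 8
Pass 4: stable.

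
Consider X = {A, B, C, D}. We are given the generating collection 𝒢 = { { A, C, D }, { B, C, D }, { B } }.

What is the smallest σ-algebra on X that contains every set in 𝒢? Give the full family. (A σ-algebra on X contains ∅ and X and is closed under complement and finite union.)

Initial family (5 sets): { ∅, { B }, { A, C, D }, { B, C, D }, X }.
Step 1. New:
  { A }  = X∖{ B, C, D }
  (now 6)
Step 2: 1 new —
  { A, B }  = { B } ∪ { A }
  (now 7)
Step 3: +1 →
  { C, D }  = X∖{ A, B }
  (now 8)
Step 4: closed — nothing new.

Hence σ(𝒢) has 8 members: { ∅, { A }, { B }, { A, B }, { C, D }, { A, C, D }, { B, C, D }, X }.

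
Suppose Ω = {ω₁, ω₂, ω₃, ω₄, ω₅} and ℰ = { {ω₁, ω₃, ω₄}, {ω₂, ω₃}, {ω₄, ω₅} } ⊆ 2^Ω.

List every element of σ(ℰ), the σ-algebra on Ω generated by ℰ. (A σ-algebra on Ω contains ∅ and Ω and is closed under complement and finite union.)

Begin from { {}, {ω₂, ω₃}, {ω₄, ω₅}, {ω₁, ω₃, ω₄}, Ω } (that is, ℰ plus ∅ and Ω).
Pass 1. New:
  {ω₂, ω₅}  = ᶜ of {ω₁, ω₃, ω₄}
  {ω₁, ω₂, ω₃}  = ᶜ of {ω₄, ω₅}
  {ω₁, ω₄, ω₅}  = ᶜ of {ω₂, ω₃}
  {ω₁, ω₂, ω₃, ω₄}  = {ω₁, ω₃, ω₄} ∪ {ω₂, ω₃}
  {ω₁, ω₃, ω₄, ω₅}  = {ω₄, ω₅} ∪ {ω₁, ω₃, ω₄}
  {ω₂, ω₃, ω₄, ω₅}  = {ω₄, ω₅} ∪ {ω₂, ω₃}
Pass 2: 7 new —
  {ω₁}  = ᶜ of {ω₂, ω₃, ω₄, ω₅}
  {ω₂}  = ᶜ of {ω₁, ω₃, ω₄, ω₅}
  {ω₅}  = ᶜ of {ω₁, ω₂, ω₃, ω₄}
  {ω₂, ω₃, ω₅}  = {ω₂, ω₅} ∪ {ω₂, ω₃}
  {ω₂, ω₄, ω₅}  = {ω₂, ω₅} ∪ {ω₄, ω₅}
  {ω₁, ω₂, ω₃, ω₅}  = {ω₂, ω₅} ∪ {ω₁, ω₂, ω₃}
  {ω₁, ω₂, ω₄, ω₅}  = {ω₁, ω₄, ω₅} ∪ {ω₂, ω₅}
Pass 3 adds 7:
  {ω₃}  = ᶜ of {ω₁, ω₂, ω₄, ω₅}
  {ω₄}  = ᶜ of {ω₁, ω₂, ω₃, ω₅}
  {ω₁, ω₂}  = {ω₂} ∪ {ω₁}
  {ω₁, ω₃}  = ᶜ of {ω₂, ω₄, ω₅}
  {ω₁, ω₄}  = ᶜ of {ω₂, ω₃, ω₅}
  {ω₁, ω₅}  = {ω₅} ∪ {ω₁}
  {ω₁, ω₂, ω₅}  = {ω₂, ω₅} ∪ {ω₁}
Pass 4 adds 7:
  {ω₂, ω₄}  = {ω₂} ∪ {ω₄}
  {ω₃, ω₄}  = ᶜ of {ω₁, ω₂, ω₅}
  {ω₃, ω₅}  = {ω₅} ∪ {ω₃}
  {ω₁, ω₂, ω₄}  = {ω₁, ω₂} ∪ {ω₁, ω₄}
  {ω₁, ω₃, ω₅}  = {ω₅} ∪ {ω₁, ω₃}
  {ω₂, ω₃, ω₄}  = ᶜ of {ω₁, ω₅}
  {ω₃, ω₄, ω₅}  = ᶜ of {ω₁, ω₂}
Pass 5 adds nothing — fixpoint reached.

Hence σ(ℰ) has 32 members: { {}, {ω₁}, {ω₂}, {ω₃}, {ω₄}, {ω₅}, {ω₁, ω₂}, {ω₁, ω₃}, {ω₁, ω₄}, {ω₁, ω₅}, {ω₂, ω₃}, {ω₂, ω₄}, {ω₂, ω₅}, {ω₃, ω₄}, {ω₃, ω₅}, {ω₄, ω₅}, {ω₁, ω₂, ω₃}, {ω₁, ω₂, ω₄}, {ω₁, ω₂, ω₅}, {ω₁, ω₃, ω₄}, {ω₁, ω₃, ω₅}, {ω₁, ω₄, ω₅}, {ω₂, ω₃, ω₄}, {ω₂, ω₃, ω₅}, {ω₂, ω₄, ω₅}, {ω₃, ω₄, ω₅}, {ω₁, ω₂, ω₃, ω₄}, {ω₁, ω₂, ω₃, ω₅}, {ω₁, ω₂, ω₄, ω₅}, {ω₁, ω₃, ω₄, ω₅}, {ω₂, ω₃, ω₄, ω₅}, Ω }.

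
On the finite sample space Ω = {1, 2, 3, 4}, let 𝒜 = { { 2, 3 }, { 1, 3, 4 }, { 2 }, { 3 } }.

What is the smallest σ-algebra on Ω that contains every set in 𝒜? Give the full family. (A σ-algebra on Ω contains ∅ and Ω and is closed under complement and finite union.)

σ(𝒜) (8 sets): { {  }, { 2 }, { 3 }, { 1, 4 }, { 2, 3 }, { 1, 2, 4 }, { 1, 3, 4 }, Ω }

Trace:
Seed the family with 𝒜 together with ∅ and Ω: { {  }, { 2 }, { 3 }, { 2, 3 }, { 1, 3, 4 }, Ω }.
Step 1. New:
  { 1, 4 }  = { 2, 3 }ᶜ
  { 1, 2, 4 }  = { 3 }ᶜ
  — 8 sets.
Step 2: stable.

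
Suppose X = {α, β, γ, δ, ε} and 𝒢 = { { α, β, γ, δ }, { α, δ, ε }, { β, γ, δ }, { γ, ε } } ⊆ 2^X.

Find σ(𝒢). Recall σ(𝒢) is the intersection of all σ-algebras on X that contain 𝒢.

σ(𝒢) = { {}, { α }, { β }, { γ }, { δ }, { ε }, { α, β }, { α, γ }, { α, δ }, { α, ε }, { β, γ }, { β, δ }, { β, ε }, { γ, δ }, { γ, ε }, { δ, ε }, { α, β, γ }, { α, β, δ }, { α, β, ε }, { α, γ, δ }, { α, γ, ε }, { α, δ, ε }, { β, γ, δ }, { β, γ, ε }, { β, δ, ε }, { γ, δ, ε }, { α, β, γ, δ }, { α, β, γ, ε }, { α, β, δ, ε }, { α, γ, δ, ε }, { β, γ, δ, ε }, X }

Check:
Take S₀ = 𝒢 ∪ {∅, X} = { {}, { γ, ε }, { α, δ, ε }, { β, γ, δ }, { α, β, γ, δ }, X }.
Iteration 1 (6 new):
  { ε }  = complement { α, β, γ, δ }
  { α, ε }  = complement { β, γ, δ }
  { β, γ }  = complement { α, δ, ε }
  { α, β, δ }  = complement { γ, ε }
  { α, γ, δ, ε }  = { α, δ, ε } ∪ { γ, ε }
  { β, γ, δ, ε }  = { β, γ, δ } ∪ { γ, ε }
  [12 total]
Iteration 2 adds 6:
  { α }  = complement { β, γ, δ, ε }
  { β }  = complement { α, γ, δ, ε }
  { α, γ, ε }  = { α, ε } ∪ { γ, ε }
  { β, γ, ε }  = { ε } ∪ { β, γ }
  { α, β, γ, ε }  = { β, γ } ∪ { α, ε }
  { α, β, δ, ε }  = { α, δ, ε } ∪ { α, β, δ }
  [18 total]
Iteration 3: +8 →
  { γ }  = complement { α, β, δ, ε }
  { δ }  = complement { α, β, γ, ε }
  { α, β }  = { β } ∪ { α }
  { α, δ }  = complement { β, γ, ε }
  { β, δ }  = complement { α, γ, ε }
  { β, ε }  = { β } ∪ { ε }
  { α, β, γ }  = { β, γ } ∪ { α }
  { α, β, ε }  = { α, ε } ∪ { β }
  [26 total]
Iteration 4 adds 6:
  { α, γ }  = { γ } ∪ { α }
  { γ, δ }  = complement { α, β, ε }
  { δ, ε }  = complement { α, β, γ }
  { α, γ, δ }  = complement { β, ε }
  { β, δ, ε }  = { β, ε } ∪ { δ }
  { γ, δ, ε }  = complement { α, β }
  [32 total]
Iteration 5: closed — nothing new.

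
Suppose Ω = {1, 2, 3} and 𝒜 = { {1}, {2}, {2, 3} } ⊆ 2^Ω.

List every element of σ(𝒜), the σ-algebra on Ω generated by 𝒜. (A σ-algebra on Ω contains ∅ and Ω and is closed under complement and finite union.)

Begin from { {}, {1}, {2}, {2, 3}, Ω } (that is, 𝒜 plus ∅ and Ω).
Iteration 1. New:
  {1, 2}  = {2} ∪ {1}
  {1, 3}  = Ω∖{2}
  (now 7)
Iteration 2: +1 →
  {3}  = Ω∖{1, 2}
  (now 8)
Iteration 3: no new sets; the family is a σ-algebra.

|σ(𝒜)| = 8.  σ(𝒜) = { {}, {1}, {2}, {3}, {1, 2}, {1, 3}, {2, 3}, Ω }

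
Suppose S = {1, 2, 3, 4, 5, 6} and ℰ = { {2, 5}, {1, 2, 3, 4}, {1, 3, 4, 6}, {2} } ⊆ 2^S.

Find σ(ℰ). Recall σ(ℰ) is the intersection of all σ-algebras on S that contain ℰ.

σ(ℰ) = { {}, {2}, {5}, {6}, {2, 5}, {2, 6}, {5, 6}, {1, 3, 4}, {2, 5, 6}, {1, 2, 3, 4}, {1, 3, 4, 5}, {1, 3, 4, 6}, {1, 2, 3, 4, 5}, {1, 2, 3, 4, 6}, {1, 3, 4, 5, 6}, S }

Derivation:
Begin from { {}, {2}, {2, 5}, {1, 2, 3, 4}, {1, 3, 4, 6}, S } (that is, ℰ plus ∅ and S).
Pass 1: 4 new —
  {5, 6}  = complement {1, 2, 3, 4}
  {1, 2, 3, 4, 5}  = {2, 5} ∪ {1, 2, 3, 4}
  {1, 2, 3, 4, 6}  = {1, 3, 4, 6} ∪ {2}
  {1, 3, 4, 5, 6}  = complement {2}
  (now 10)
Pass 2: +3 →
  {5}  = complement {1, 2, 3, 4, 6}
  {6}  = complement {1, 2, 3, 4, 5}
  {2, 5, 6}  = {2, 5} ∪ {5, 6}
  (now 13)
Pass 3 (2 new):
  {2, 6}  = {2} ∪ {6}
  {1, 3, 4}  = complement {2, 5, 6}
  (now 15)
Pass 4. New:
  {1, 3, 4, 5}  = complement {2, 6}
  (now 16)
Pass 5 adds nothing — fixpoint reached.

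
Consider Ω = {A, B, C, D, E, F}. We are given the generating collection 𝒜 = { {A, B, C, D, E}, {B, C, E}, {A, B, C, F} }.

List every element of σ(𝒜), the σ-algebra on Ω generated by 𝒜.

Begin from { {}, {B, C, E}, {A, B, C, F}, {A, B, C, D, E}, Ω } (that is, 𝒜 plus ∅ and Ω).
Round 1: +4 →
  {F}  = {A, B, C, D, E}ᶜ
  {D, E}  = {A, B, C, F}ᶜ
  {A, D, F}  = {B, C, E}ᶜ
  {A, B, C, E, F}  = {B, C, E} ∪ {A, B, C, F}
Round 2 (6 new):
  {D}  = {A, B, C, E, F}ᶜ
  {D, E, F}  = {F} ∪ {D, E}
  {A, D, E, F}  = {A, D, F} ∪ {D, E}
  {B, C, D, E}  = {D, E} ∪ {B, C, E}
  {B, C, E, F}  = {F} ∪ {B, C, E}
  {A, B, C, D, F}  = {A, D, F} ∪ {A, B, C, F}
Round 3: 7 new —
  {E}  = {A, B, C, D, F}ᶜ
  {A, D}  = {B, C, E, F}ᶜ
  {A, F}  = {B, C, D, E}ᶜ
  {B, C}  = {A, D, E, F}ᶜ
  {D, F}  = {D} ∪ {F}
  {A, B, C}  = {D, E, F}ᶜ
  {B, C, D, E, F}  = {D, E} ∪ {B, C, E, F}
Round 4: +9 →
  {A}  = {B, C, D, E, F}ᶜ
  {E, F}  = {F} ∪ {E}
  {A, D, E}  = {D, E} ∪ {A, D}
  {A, E, F}  = {A, F} ∪ {E}
  {B, C, D}  = {B, C} ∪ {D}
  {B, C, F}  = {F} ∪ {B, C}
  {A, B, C, D}  = {A, D} ∪ {A, B, C}
  {A, B, C, E}  = {D, F}ᶜ
  {B, C, D, F}  = {D, F} ∪ {B, C}
Round 5. New:
  {A, E}  = {B, C, D, F}ᶜ
Round 6: already closed under ᶜ and ∪.

Therefore σ(𝒜) = { {}, {A}, {D}, {E}, {F}, {A, D}, {A, E}, {A, F}, {B, C}, {D, E}, {D, F}, {E, F}, {A, B, C}, {A, D, E}, {A, D, F}, {A, E, F}, {B, C, D}, {B, C, E}, {B, C, F}, {D, E, F}, {A, B, C, D}, {A, B, C, E}, {A, B, C, F}, {A, D, E, F}, {B, C, D, E}, {B, C, D, F}, {B, C, E, F}, {A, B, C, D, E}, {A, B, C, D, F}, {A, B, C, E, F}, {B, C, D, E, F}, Ω } (|σ(𝒜)| = 32).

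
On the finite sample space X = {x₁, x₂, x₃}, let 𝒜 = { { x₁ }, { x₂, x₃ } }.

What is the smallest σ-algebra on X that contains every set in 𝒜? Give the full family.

|σ(𝒜)| = 4.  σ(𝒜) = { {}, { x₁ }, { x₂, x₃ }, X }

Trace:
Initial family (4 sets): { {}, { x₁ }, { x₂, x₃ }, X }.
After Pass 1 the family is unchanged; done.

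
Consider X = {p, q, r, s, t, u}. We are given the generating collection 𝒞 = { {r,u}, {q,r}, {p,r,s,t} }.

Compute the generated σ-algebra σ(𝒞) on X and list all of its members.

Start: 𝒞 ∪ {∅, X} = { ∅, {q,r}, {r,u}, {p,r,s,t}, X }.
Pass 1: +6 →
  {q,u}  = X∖{p,r,s,t}
  {q,r,u}  = {q,r} ∪ {r,u}
  {p,q,s,t}  = X∖{r,u}
  {p,s,t,u}  = X∖{q,r}
  {p,q,r,s,t}  = {q,r} ∪ {p,r,s,t}
  {p,r,s,t,u}  = {p,r,s,t} ∪ {r,u}
  — 11 sets.
Pass 2 (4 new):
  {q}  = X∖{p,r,s,t,u}
  {u}  = X∖{p,q,r,s,t}
  {p,s,t}  = X∖{q,r,u}
  {p,q,s,t,u}  = {p,s,t,u} ∪ {q,u}
  — 15 sets.
Pass 3. New:
  {r}  = X∖{p,q,s,t,u}
  — 16 sets.
After Pass 4 the family is unchanged; done.

σ(𝒞) = { ∅, {q}, {r}, {u}, {q,r}, {q,u}, {r,u}, {p,s,t}, {q,r,u}, {p,q,s,t}, {p,r,s,t}, {p,s,t,u}, {p,q,r,s,t}, {p,q,s,t,u}, {p,r,s,t,u}, X }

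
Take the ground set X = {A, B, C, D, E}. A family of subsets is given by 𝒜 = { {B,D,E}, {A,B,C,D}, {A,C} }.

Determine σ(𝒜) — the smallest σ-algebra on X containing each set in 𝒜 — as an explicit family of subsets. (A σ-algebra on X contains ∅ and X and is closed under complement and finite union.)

|σ(𝒜)| = 8.  σ(𝒜) = { {}, {E}, {A,C}, {B,D}, {A,C,E}, {B,D,E}, {A,B,C,D}, X }

Working:
Take S₀ = 𝒜 ∪ {∅, X} = { {}, {A,C}, {B,D,E}, {A,B,C,D}, X }.
Iteration 1 (1 new):
  {E}  = complement {A,B,C,D}
Iteration 2 (1 new):
  {A,C,E}  = {A,C} ∪ {E}
Iteration 3: +1 →
  {B,D}  = complement {A,C,E}
Iteration 4: no new sets; the family is a σ-algebra.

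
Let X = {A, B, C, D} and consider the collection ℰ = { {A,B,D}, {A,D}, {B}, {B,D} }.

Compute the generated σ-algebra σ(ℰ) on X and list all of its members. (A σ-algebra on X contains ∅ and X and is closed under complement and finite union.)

σ(ℰ) = { {}, {A}, {B}, {C}, {D}, {A,B}, {A,C}, {A,D}, {B,C}, {B,D}, {C,D}, {A,B,C}, {A,B,D}, {A,C,D}, {B,C,D}, X }

Working:
Begin from { {}, {B}, {A,D}, {B,D}, {A,B,D}, X } (that is, ℰ plus ∅ and X).
Pass 1 adds 4:
  {C}  = complement {A,B,D}
  {A,C}  = complement {B,D}
  {B,C}  = complement {A,D}
  {A,C,D}  = complement {B}
  (now 10)
Pass 2 (2 new):
  {A,B,C}  = {B} ∪ {A,C}
  {B,C,D}  = {C} ∪ {B,D}
  (now 12)
Pass 3: +2 →
  {A}  = complement {B,C,D}
  {D}  = complement {A,B,C}
  (now 14)
Pass 4. New:
  {A,B}  = {B} ∪ {A}
  {C,D}  = {C} ∪ {D}
  (now 16)
Pass 5: stable.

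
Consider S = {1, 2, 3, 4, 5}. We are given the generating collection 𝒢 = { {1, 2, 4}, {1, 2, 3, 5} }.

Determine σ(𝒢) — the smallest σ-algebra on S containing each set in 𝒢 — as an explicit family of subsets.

Initial family (4 sets): { {}, {1, 2, 4}, {1, 2, 3, 5}, S }.
Round 1: +2 →
  {4}  = ᶜ of {1, 2, 3, 5}
  {3, 5}  = ᶜ of {1, 2, 4}
Round 2. New:
  {3, 4, 5}  = {4} ∪ {3, 5}
Round 3 adds 1:
  {1, 2}  = ᶜ of {3, 4, 5}
After Round 4 the family is unchanged; done.

|σ(𝒢)| = 8.  σ(𝒢) = { {}, {4}, {1, 2}, {3, 5}, {1, 2, 4}, {3, 4, 5}, {1, 2, 3, 5}, S }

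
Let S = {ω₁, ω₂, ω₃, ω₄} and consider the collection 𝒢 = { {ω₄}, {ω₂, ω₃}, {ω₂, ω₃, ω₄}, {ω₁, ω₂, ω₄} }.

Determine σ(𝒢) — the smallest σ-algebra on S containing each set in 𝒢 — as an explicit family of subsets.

|σ(𝒢)| = 16.  σ(𝒢) = { ∅, {ω₁}, {ω₂}, {ω₃}, {ω₄}, {ω₁, ω₂}, {ω₁, ω₃}, {ω₁, ω₄}, {ω₂, ω₃}, {ω₂, ω₄}, {ω₃, ω₄}, {ω₁, ω₂, ω₃}, {ω₁, ω₂, ω₄}, {ω₁, ω₃, ω₄}, {ω₂, ω₃, ω₄}, S }

Working:
Start: 𝒢 ∪ {∅, S} = { ∅, {ω₄}, {ω₂, ω₃}, {ω₁, ω₂, ω₄}, {ω₂, ω₃, ω₄}, S }.
Iteration 1: 4 new —
  {ω₁}  = S∖{ω₂, ω₃, ω₄}
  {ω₃}  = S∖{ω₁, ω₂, ω₄}
  {ω₁, ω₄}  = S∖{ω₂, ω₃}
  {ω₁, ω₂, ω₃}  = S∖{ω₄}
  [10 total]
Iteration 2 (3 new):
  {ω₁, ω₃}  = {ω₃} ∪ {ω₁}
  {ω₃, ω₄}  = {ω₃} ∪ {ω₄}
  {ω₁, ω₃, ω₄}  = {ω₃} ∪ {ω₁, ω₄}
  [13 total]
Iteration 3: 3 new —
  {ω₂}  = S∖{ω₁, ω₃, ω₄}
  {ω₁, ω₂}  = S∖{ω₃, ω₄}
  {ω₂, ω₄}  = S∖{ω₁, ω₃}
  [16 total]
Iteration 4: already closed under ᶜ and ∪.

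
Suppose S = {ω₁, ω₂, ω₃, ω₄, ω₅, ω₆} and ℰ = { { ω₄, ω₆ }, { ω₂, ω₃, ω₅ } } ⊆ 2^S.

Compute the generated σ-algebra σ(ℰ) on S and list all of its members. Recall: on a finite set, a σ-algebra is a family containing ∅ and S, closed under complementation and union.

σ(ℰ) (8 sets): { {  }, { ω₁ }, { ω₄, ω₆ }, { ω₁, ω₄, ω₆ }, { ω₂, ω₃, ω₅ }, { ω₁, ω₂, ω₃, ω₅ }, { ω₂, ω₃, ω₄, ω₅, ω₆ }, S }

Working:
Begin from { {  }, { ω₄, ω₆ }, { ω₂, ω₃, ω₅ }, S } (that is, ℰ plus ∅ and S).
Round 1. New:
  { ω₁, ω₄, ω₆ }  = complement { ω₂, ω₃, ω₅ }
  { ω₁, ω₂, ω₃, ω₅ }  = complement { ω₄, ω₆ }
  { ω₂, ω₃, ω₄, ω₅, ω₆ }  = { ω₂, ω₃, ω₅ } ∪ { ω₄, ω₆ }
  — 7 sets.
Round 2 adds 1:
  { ω₁ }  = complement { ω₂, ω₃, ω₄, ω₅, ω₆ }
  — 8 sets.
Round 3: already closed under ᶜ and ∪.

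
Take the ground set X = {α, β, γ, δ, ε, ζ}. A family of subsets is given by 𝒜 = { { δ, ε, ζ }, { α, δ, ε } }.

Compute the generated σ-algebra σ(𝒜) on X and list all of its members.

Take S₀ = 𝒜 ∪ {∅, X} = { {}, { α, δ, ε }, { δ, ε, ζ }, X }.
Round 1 adds 3:
  { α, β, γ }  = complement { δ, ε, ζ }
  { β, γ, ζ }  = complement { α, δ, ε }
  { α, δ, ε, ζ }  = { δ, ε, ζ } ∪ { α, δ, ε }
  [7 total]
Round 2. New:
  { β, γ }  = complement { α, δ, ε, ζ }
  { α, β, γ, ζ }  = { α, β, γ } ∪ { β, γ, ζ }
  { α, β, γ, δ, ε }  = { α, δ, ε } ∪ { α, β, γ }
  { β, γ, δ, ε, ζ }  = { β, γ, ζ } ∪ { δ, ε, ζ }
  [11 total]
Round 3: +3 →
  { α }  = complement { β, γ, δ, ε, ζ }
  { ζ }  = complement { α, β, γ, δ, ε }
  { δ, ε }  = complement { α, β, γ, ζ }
  [14 total]
Round 4: +2 →
  { α, ζ }  = { α } ∪ { ζ }
  { β, γ, δ, ε }  = { δ, ε } ∪ { β, γ }
  [16 total]
Round 5: stable.

Therefore σ(𝒜) = { {}, { α }, { ζ }, { α, ζ }, { β, γ }, { δ, ε }, { α, β, γ }, { α, δ, ε }, { β, γ, ζ }, { δ, ε, ζ }, { α, β, γ, ζ }, { α, δ, ε, ζ }, { β, γ, δ, ε }, { α, β, γ, δ, ε }, { β, γ, δ, ε, ζ }, X } (|σ(𝒜)| = 16).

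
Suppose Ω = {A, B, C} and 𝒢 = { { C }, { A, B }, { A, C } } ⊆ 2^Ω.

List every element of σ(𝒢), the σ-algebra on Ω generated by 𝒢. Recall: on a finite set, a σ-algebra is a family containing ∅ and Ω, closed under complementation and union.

σ(𝒢) = { {}, { A }, { B }, { C }, { A, B }, { A, C }, { B, C }, Ω }

Working:
Take S₀ = 𝒢 ∪ {∅, Ω} = { {}, { C }, { A, B }, { A, C }, Ω }.
Iteration 1 adds 1:
  { B }  = complement { A, C }
Iteration 2. New:
  { B, C }  = { C } ∪ { B }
Iteration 3 adds 1:
  { A }  = complement { B, C }
Iteration 4: already closed under ᶜ and ∪.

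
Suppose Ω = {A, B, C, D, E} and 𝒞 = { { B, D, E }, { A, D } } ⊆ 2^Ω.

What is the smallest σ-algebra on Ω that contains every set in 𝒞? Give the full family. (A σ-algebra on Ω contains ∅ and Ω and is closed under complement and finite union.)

Start: 𝒞 ∪ {∅, Ω} = { {}, { A, D }, { B, D, E }, Ω }.
Iteration 1: 3 new —
  { A, C }  = complement { B, D, E }
  { B, C, E }  = complement { A, D }
  { A, B, D, E }  = { B, D, E } ∪ { A, D }
  |family| = 7
Iteration 2. New:
  { C }  = complement { A, B, D, E }
  { A, C, D }  = { A, D } ∪ { A, C }
  { A, B, C, E }  = { B, C, E } ∪ { A, C }
  { B, C, D, E }  = { B, C, E } ∪ { B, D, E }
  |family| = 11
Iteration 3: 3 new —
  { A }  = complement { B, C, D, E }
  { D }  = complement { A, B, C, E }
  { B, E }  = complement { A, C, D }
  |family| = 14
Iteration 4 adds 2:
  { C, D }  = { C } ∪ { D }
  { A, B, E }  = { B, E } ∪ { A }
  |family| = 16
Iteration 5 adds nothing — fixpoint reached.

σ(𝒞) = { {}, { A }, { C }, { D }, { A, C }, { A, D }, { B, E }, { C, D }, { A, B, E }, { A, C, D }, { B, C, E }, { B, D, E }, { A, B, C, E }, { A, B, D, E }, { B, C, D, E }, Ω }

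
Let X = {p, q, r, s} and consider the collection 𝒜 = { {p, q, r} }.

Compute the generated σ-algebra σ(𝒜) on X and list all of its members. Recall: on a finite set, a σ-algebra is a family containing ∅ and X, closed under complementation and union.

Answer: σ(𝒜) = { ∅, {s}, {p, q, r}, X }

Derivation:
Initial family (3 sets): { ∅, {p, q, r}, X }.
Pass 1: +1 →
  {s}  = {p, q, r}ᶜ
  — 4 sets.
Pass 2: no new sets; the family is a σ-algebra.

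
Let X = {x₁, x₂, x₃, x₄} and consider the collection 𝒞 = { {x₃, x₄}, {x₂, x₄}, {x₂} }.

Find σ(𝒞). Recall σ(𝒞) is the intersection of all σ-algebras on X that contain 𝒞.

σ(𝒞) = { {}, {x₁}, {x₂}, {x₃}, {x₄}, {x₁, x₂}, {x₁, x₃}, {x₁, x₄}, {x₂, x₃}, {x₂, x₄}, {x₃, x₄}, {x₁, x₂, x₃}, {x₁, x₂, x₄}, {x₁, x₃, x₄}, {x₂, x₃, x₄}, X }

Check:
Start: 𝒞 ∪ {∅, X} = { {}, {x₂}, {x₂, x₄}, {x₃, x₄}, X }.
Pass 1: +4 →
  {x₁, x₂}  = X∖{x₃, x₄}
  {x₁, x₃}  = X∖{x₂, x₄}
  {x₁, x₃, x₄}  = X∖{x₂}
  {x₂, x₃, x₄}  = {x₃, x₄} ∪ {x₂}
  — 9 sets.
Pass 2: 3 new —
  {x₁}  = X∖{x₂, x₃, x₄}
  {x₁, x₂, x₃}  = {x₁, x₂} ∪ {x₁, x₃}
  {x₁, x₂, x₄}  = {x₁, x₂} ∪ {x₂, x₄}
  — 12 sets.
Pass 3: 2 new —
  {x₃}  = X∖{x₁, x₂, x₄}
  {x₄}  = X∖{x₁, x₂, x₃}
  — 14 sets.
Pass 4 (2 new):
  {x₁, x₄}  = {x₄} ∪ {x₁}
  {x₂, x₃}  = {x₃} ∪ {x₂}
  — 16 sets.
Pass 5: stable.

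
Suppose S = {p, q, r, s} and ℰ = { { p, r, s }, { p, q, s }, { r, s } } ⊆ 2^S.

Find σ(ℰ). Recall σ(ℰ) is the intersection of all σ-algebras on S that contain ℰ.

σ(ℰ) (16 sets): { ∅, { p }, { q }, { r }, { s }, { p, q }, { p, r }, { p, s }, { q, r }, { q, s }, { r, s }, { p, q, r }, { p, q, s }, { p, r, s }, { q, r, s }, S }

Derivation:
Start: ℰ ∪ {∅, S} = { ∅, { r, s }, { p, q, s }, { p, r, s }, S }.
Round 1. New:
  { q }  = S∖{ p, r, s }
  { r }  = S∖{ p, q, s }
  { p, q }  = S∖{ r, s }
  |family| = 8
Round 2: +3 →
  { q, r }  = { r } ∪ { q }
  { p, q, r }  = { r } ∪ { p, q }
  { q, r, s }  = { q } ∪ { r, s }
  |family| = 11
Round 3: +3 →
  { p }  = S∖{ q, r, s }
  { s }  = S∖{ p, q, r }
  { p, s }  = S∖{ q, r }
  |family| = 14
Round 4. New:
  { p, r }  = { r } ∪ { p }
  { q, s }  = { s } ∪ { q }
  |family| = 16
Round 5: already closed under ᶜ and ∪.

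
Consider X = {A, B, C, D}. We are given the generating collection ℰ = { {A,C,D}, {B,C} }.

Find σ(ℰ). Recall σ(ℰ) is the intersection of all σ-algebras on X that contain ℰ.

σ(ℰ) = { ∅, {B}, {C}, {A,D}, {B,C}, {A,B,D}, {A,C,D}, X }

Check:
Take S₀ = ℰ ∪ {∅, X} = { ∅, {B,C}, {A,C,D}, X }.
Step 1. New:
  {B}  = {A,C,D}ᶜ
  {A,D}  = {B,C}ᶜ
  (now 6)
Step 2. New:
  {A,B,D}  = {A,D} ∪ {B}
  (now 7)
Step 3: +1 →
  {C}  = {A,B,D}ᶜ
  (now 8)
Step 4 adds nothing — fixpoint reached.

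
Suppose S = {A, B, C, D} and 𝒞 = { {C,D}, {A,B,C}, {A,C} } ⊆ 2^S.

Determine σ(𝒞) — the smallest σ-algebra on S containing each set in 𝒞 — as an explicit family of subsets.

Start: 𝒞 ∪ {∅, S} = { {}, {A,C}, {C,D}, {A,B,C}, S }.
Pass 1 adds 4:
  {D}  = S∖{A,B,C}
  {A,B}  = S∖{C,D}
  {B,D}  = S∖{A,C}
  {A,C,D}  = {C,D} ∪ {A,C}
  — 9 sets.
Pass 2. New:
  {B}  = S∖{A,C,D}
  {A,B,D}  = {A,B} ∪ {D}
  {B,C,D}  = {C,D} ∪ {B,D}
  — 12 sets.
Pass 3. New:
  {A}  = S∖{B,C,D}
  {C}  = S∖{A,B,D}
  — 14 sets.
Pass 4: 2 new —
  {A,D}  = {D} ∪ {A}
  {B,C}  = {C} ∪ {B}
  — 16 sets.
Pass 5: no new sets; the family is a σ-algebra.

σ(𝒞) = { {}, {A}, {B}, {C}, {D}, {A,B}, {A,C}, {A,D}, {B,C}, {B,D}, {C,D}, {A,B,C}, {A,B,D}, {A,C,D}, {B,C,D}, S }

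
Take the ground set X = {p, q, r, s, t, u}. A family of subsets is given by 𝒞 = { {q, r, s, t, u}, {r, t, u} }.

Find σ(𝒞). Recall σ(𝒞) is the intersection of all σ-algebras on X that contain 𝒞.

|σ(𝒞)| = 8.  σ(𝒞) = { {}, {p}, {q, s}, {p, q, s}, {r, t, u}, {p, r, t, u}, {q, r, s, t, u}, X }

Working:
Initial family (4 sets): { {}, {r, t, u}, {q, r, s, t, u}, X }.
Iteration 1: 2 new —
  {p}  = ᶜ of {q, r, s, t, u}
  {p, q, s}  = ᶜ of {r, t, u}
Iteration 2. New:
  {p, r, t, u}  = {r, t, u} ∪ {p}
Iteration 3. New:
  {q, s}  = ᶜ of {p, r, t, u}
Iteration 4: already closed under ᶜ and ∪.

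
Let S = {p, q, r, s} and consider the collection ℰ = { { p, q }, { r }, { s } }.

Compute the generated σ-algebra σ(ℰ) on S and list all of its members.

Take S₀ = ℰ ∪ {∅, S} = { ∅, { r }, { s }, { p, q }, S }.
Round 1 adds 3:
  { r, s }  = S∖{ p, q }
  { p, q, r }  = S∖{ s }
  { p, q, s }  = S∖{ r }
  |family| = 8
After Round 2 the family is unchanged; done.

|σ(ℰ)| = 8.  σ(ℰ) = { ∅, { r }, { s }, { p, q }, { r, s }, { p, q, r }, { p, q, s }, S }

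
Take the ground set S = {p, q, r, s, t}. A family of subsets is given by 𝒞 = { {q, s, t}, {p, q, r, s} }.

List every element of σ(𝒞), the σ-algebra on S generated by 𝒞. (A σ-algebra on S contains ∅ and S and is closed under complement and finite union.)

Take S₀ = 𝒞 ∪ {∅, S} = { {}, {q, s, t}, {p, q, r, s}, S }.
Pass 1 (2 new):
  {t}  = {p, q, r, s}ᶜ
  {p, r}  = {q, s, t}ᶜ
  [6 total]
Pass 2 adds 1:
  {p, r, t}  = {p, r} ∪ {t}
  [7 total]
Pass 3. New:
  {q, s}  = {p, r, t}ᶜ
  [8 total]
Pass 4 adds nothing — fixpoint reached.

σ(𝒞) = { {}, {t}, {p, r}, {q, s}, {p, r, t}, {q, s, t}, {p, q, r, s}, S }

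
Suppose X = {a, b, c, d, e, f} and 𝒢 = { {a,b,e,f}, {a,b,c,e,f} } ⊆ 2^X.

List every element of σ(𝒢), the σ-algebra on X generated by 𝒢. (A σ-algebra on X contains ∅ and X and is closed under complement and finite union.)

Take S₀ = 𝒢 ∪ {∅, X} = { {}, {a,b,e,f}, {a,b,c,e,f}, X }.
Pass 1. New:
  {d}  = {a,b,c,e,f}ᶜ
  {c,d}  = {a,b,e,f}ᶜ
  |family| = 6
Pass 2: 1 new —
  {a,b,d,e,f}  = {d} ∪ {a,b,e,f}
  |family| = 7
Pass 3 (1 new):
  {c}  = {a,b,d,e,f}ᶜ
  |family| = 8
After Pass 4 the family is unchanged; done.

Therefore σ(𝒢) = { {}, {c}, {d}, {c,d}, {a,b,e,f}, {a,b,c,e,f}, {a,b,d,e,f}, X } (|σ(𝒢)| = 8).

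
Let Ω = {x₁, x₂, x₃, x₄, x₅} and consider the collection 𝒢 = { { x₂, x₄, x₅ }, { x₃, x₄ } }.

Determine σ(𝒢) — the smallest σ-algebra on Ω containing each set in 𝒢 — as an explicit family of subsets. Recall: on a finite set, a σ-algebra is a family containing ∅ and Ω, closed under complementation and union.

Seed the family with 𝒢 together with ∅ and Ω: { {}, { x₃, x₄ }, { x₂, x₄, x₅ }, Ω }.
Round 1: 3 new —
  { x₁, x₃ }  = { x₂, x₄, x₅ }ᶜ
  { x₁, x₂, x₅ }  = { x₃, x₄ }ᶜ
  { x₂, x₃, x₄, x₅ }  = { x₂, x₄, x₅ } ∪ { x₃, x₄ }
  [7 total]
Round 2 adds 4:
  { x₁ }  = { x₂, x₃, x₄, x₅ }ᶜ
  { x₁, x₃, x₄ }  = { x₃, x₄ } ∪ { x₁, x₃ }
  { x₁, x₂, x₃, x₅ }  = { x₁, x₂, x₅ } ∪ { x₁, x₃ }
  { x₁, x₂, x₄, x₅ }  = { x₁, x₂, x₅ } ∪ { x₂, x₄, x₅ }
  [11 total]
Round 3: 3 new —
  { x₃ }  = { x₁, x₂, x₄, x₅ }ᶜ
  { x₄ }  = { x₁, x₂, x₃, x₅ }ᶜ
  { x₂, x₅ }  = { x₁, x₃, x₄ }ᶜ
  [14 total]
Round 4: 2 new —
  { x₁, x₄ }  = { x₄ } ∪ { x₁ }
  { x₂, x₃, x₅ }  = { x₃ } ∪ { x₂, x₅ }
  [16 total]
Round 5: closed — nothing new.

|σ(𝒢)| = 16.  σ(𝒢) = { {}, { x₁ }, { x₃ }, { x₄ }, { x₁, x₃ }, { x₁, x₄ }, { x₂, x₅ }, { x₃, x₄ }, { x₁, x₂, x₅ }, { x₁, x₃, x₄ }, { x₂, x₃, x₅ }, { x₂, x₄, x₅ }, { x₁, x₂, x₃, x₅ }, { x₁, x₂, x₄, x₅ }, { x₂, x₃, x₄, x₅ }, Ω }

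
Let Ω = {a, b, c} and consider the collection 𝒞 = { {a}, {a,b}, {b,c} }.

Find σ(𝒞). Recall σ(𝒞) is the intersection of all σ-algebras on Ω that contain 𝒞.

Seed the family with 𝒞 together with ∅ and Ω: { {}, {a}, {a,b}, {b,c}, Ω }.
Step 1 adds 1:
  {c}  = Ω∖{a,b}
  |family| = 6
Step 2 (1 new):
  {a,c}  = {c} ∪ {a}
  |family| = 7
Step 3 (1 new):
  {b}  = Ω∖{a,c}
  |family| = 8
Step 4 adds nothing — fixpoint reached.

|σ(𝒞)| = 8.  σ(𝒞) = { {}, {a}, {b}, {c}, {a,b}, {a,c}, {b,c}, Ω }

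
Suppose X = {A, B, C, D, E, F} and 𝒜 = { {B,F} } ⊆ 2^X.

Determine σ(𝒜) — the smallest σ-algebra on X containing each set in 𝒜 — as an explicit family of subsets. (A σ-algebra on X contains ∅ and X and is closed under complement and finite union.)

Begin from { {}, {B,F}, X } (that is, 𝒜 plus ∅ and X).
Round 1: +1 →
  {A,C,D,E}  = complement {B,F}
  [4 total]
Round 2: no new sets; the family is a σ-algebra.

|σ(𝒜)| = 4.  σ(𝒜) = { {}, {B,F}, {A,C,D,E}, X }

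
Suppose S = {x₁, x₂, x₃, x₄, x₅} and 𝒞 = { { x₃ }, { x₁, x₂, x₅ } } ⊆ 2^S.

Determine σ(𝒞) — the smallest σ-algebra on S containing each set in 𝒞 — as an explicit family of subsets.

Take S₀ = 𝒞 ∪ {∅, S} = { {}, { x₃ }, { x₁, x₂, x₅ }, S }.
Iteration 1: +3 →
  { x₃, x₄ }  = { x₁, x₂, x₅ }ᶜ
  { x₁, x₂, x₃, x₅ }  = { x₃ } ∪ { x₁, x₂, x₅ }
  { x₁, x₂, x₄, x₅ }  = { x₃ }ᶜ
  (now 7)
Iteration 2: +1 →
  { x₄ }  = { x₁, x₂, x₃, x₅ }ᶜ
  (now 8)
Iteration 3: no new sets; the family is a σ-algebra.

σ(𝒞) = { {}, { x₃ }, { x₄ }, { x₃, x₄ }, { x₁, x₂, x₅ }, { x₁, x₂, x₃, x₅ }, { x₁, x₂, x₄, x₅ }, S }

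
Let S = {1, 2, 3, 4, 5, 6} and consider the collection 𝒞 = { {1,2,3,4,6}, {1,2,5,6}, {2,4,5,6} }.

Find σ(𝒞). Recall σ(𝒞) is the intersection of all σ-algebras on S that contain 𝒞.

|σ(𝒞)| = 32.  σ(𝒞) = { ∅, {1}, {3}, {4}, {5}, {1,3}, {1,4}, {1,5}, {2,6}, {3,4}, {3,5}, {4,5}, {1,2,6}, {1,3,4}, {1,3,5}, {1,4,5}, {2,3,6}, {2,4,6}, {2,5,6}, {3,4,5}, {1,2,3,6}, {1,2,4,6}, {1,2,5,6}, {1,3,4,5}, {2,3,4,6}, {2,3,5,6}, {2,4,5,6}, {1,2,3,4,6}, {1,2,3,5,6}, {1,2,4,5,6}, {2,3,4,5,6}, S }

Check:
Start: 𝒞 ∪ {∅, S} = { ∅, {1,2,5,6}, {2,4,5,6}, {1,2,3,4,6}, S }.
Pass 1 (4 new):
  {5}  = {1,2,3,4,6}ᶜ
  {1,3}  = {2,4,5,6}ᶜ
  {3,4}  = {1,2,5,6}ᶜ
  {1,2,4,5,6}  = {2,4,5,6} ∪ {1,2,5,6}
  (now 9)
Pass 2: +6 →
  {3}  = {1,2,4,5,6}ᶜ
  {1,3,4}  = {3,4} ∪ {1,3}
  {1,3,5}  = {5} ∪ {1,3}
  {3,4,5}  = {3,4} ∪ {5}
  {1,2,3,5,6}  = {1,3} ∪ {1,2,5,6}
  {2,3,4,5,6}  = {3,4} ∪ {2,4,5,6}
  (now 15)
Pass 3: +7 →
  {1}  = {2,3,4,5,6}ᶜ
  {4}  = {1,2,3,5,6}ᶜ
  {3,5}  = {3} ∪ {5}
  {1,2,6}  = {3,4,5}ᶜ
  {2,4,6}  = {1,3,5}ᶜ
  {2,5,6}  = {1,3,4}ᶜ
  {1,3,4,5}  = {3,4,5} ∪ {1,3,4}
  (now 22)
Pass 4 adds 8:
  {1,4}  = {4} ∪ {1}
  {1,5}  = {5} ∪ {1}
  {2,6}  = {1,3,4,5}ᶜ
  {4,5}  = {5} ∪ {4}
  {1,2,3,6}  = {1,3} ∪ {1,2,6}
  {1,2,4,6}  = {3,5}ᶜ
  {2,3,4,6}  = {2,4,6} ∪ {3,4}
  {2,3,5,6}  = {3,5} ∪ {2,5,6}
  (now 30)
Pass 5: 2 new —
  {1,4,5}  = {1} ∪ {4,5}
  {2,3,6}  = {2,6} ∪ {3}
  (now 32)
Pass 6: stable.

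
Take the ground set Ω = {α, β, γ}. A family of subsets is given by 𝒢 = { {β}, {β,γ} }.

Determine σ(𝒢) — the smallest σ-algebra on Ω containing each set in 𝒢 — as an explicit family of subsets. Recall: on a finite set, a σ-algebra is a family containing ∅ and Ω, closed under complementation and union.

Begin from { ∅, {β}, {β,γ}, Ω } (that is, 𝒢 plus ∅ and Ω).
Pass 1 (2 new):
  {α}  = ᶜ of {β,γ}
  {α,γ}  = ᶜ of {β}
  — 6 sets.
Pass 2 (1 new):
  {α,β}  = {β} ∪ {α}
  — 7 sets.
Pass 3. New:
  {γ}  = ᶜ of {α,β}
  — 8 sets.
Pass 4: no new sets; the family is a σ-algebra.

Hence σ(𝒢) has 8 members: { ∅, {α}, {β}, {γ}, {α,β}, {α,γ}, {β,γ}, Ω }.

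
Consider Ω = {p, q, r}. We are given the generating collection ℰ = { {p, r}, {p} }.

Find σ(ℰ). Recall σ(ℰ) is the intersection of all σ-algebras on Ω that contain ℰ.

Seed the family with ℰ together with ∅ and Ω: { ∅, {p}, {p, r}, Ω }.
Pass 1. New:
  {q}  = Ω∖{p, r}
  {q, r}  = Ω∖{p}
  |family| = 6
Pass 2 (1 new):
  {p, q}  = {q} ∪ {p}
  |family| = 7
Pass 3 (1 new):
  {r}  = Ω∖{p, q}
  |family| = 8
Pass 4 adds nothing — fixpoint reached.

|σ(ℰ)| = 8.  σ(ℰ) = { ∅, {p}, {q}, {r}, {p, q}, {p, r}, {q, r}, Ω }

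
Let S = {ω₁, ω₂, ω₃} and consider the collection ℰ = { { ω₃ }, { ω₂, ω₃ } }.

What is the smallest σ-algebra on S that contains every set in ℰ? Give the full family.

Initial family (4 sets): { {}, { ω₃ }, { ω₂, ω₃ }, S }.
Round 1. New:
  { ω₁ }  = complement { ω₂, ω₃ }
  { ω₁, ω₂ }  = complement { ω₃ }
  (now 6)
Round 2 adds 1:
  { ω₁, ω₃ }  = { ω₃ } ∪ { ω₁ }
  (now 7)
Round 3. New:
  { ω₂ }  = complement { ω₁, ω₃ }
  (now 8)
Round 4: already closed under ᶜ and ∪.

|σ(ℰ)| = 8.  σ(ℰ) = { {}, { ω₁ }, { ω₂ }, { ω₃ }, { ω₁, ω₂ }, { ω₁, ω₃ }, { ω₂, ω₃ }, S }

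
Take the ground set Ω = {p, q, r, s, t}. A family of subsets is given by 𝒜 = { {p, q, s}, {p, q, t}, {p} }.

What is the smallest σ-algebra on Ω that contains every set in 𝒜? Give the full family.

Answer: σ(𝒜) = { {}, {p}, {q}, {r}, {s}, {t}, {p, q}, {p, r}, {p, s}, {p, t}, {q, r}, {q, s}, {q, t}, {r, s}, {r, t}, {s, t}, {p, q, r}, {p, q, s}, {p, q, t}, {p, r, s}, {p, r, t}, {p, s, t}, {q, r, s}, {q, r, t}, {q, s, t}, {r, s, t}, {p, q, r, s}, {p, q, r, t}, {p, q, s, t}, {p, r, s, t}, {q, r, s, t}, Ω }

Trace:
Seed the family with 𝒜 together with ∅ and Ω: { {}, {p}, {p, q, s}, {p, q, t}, Ω }.
Pass 1: +4 →
  {r, s}  = Ω∖{p, q, t}
  {r, t}  = Ω∖{p, q, s}
  {p, q, s, t}  = {p, q, t} ∪ {p, q, s}
  {q, r, s, t}  = Ω∖{p}
Pass 2: +6 →
  {r}  = Ω∖{p, q, s, t}
  {p, r, s}  = {r, s} ∪ {p}
  {p, r, t}  = {r, t} ∪ {p}
  {r, s, t}  = {r, s} ∪ {r, t}
  {p, q, r, s}  = {r, s} ∪ {p, q, s}
  {p, q, r, t}  = {p, q, t} ∪ {r, t}
Pass 3: +7 →
  {s}  = Ω∖{p, q, r, t}
  {t}  = Ω∖{p, q, r, s}
  {p, q}  = Ω∖{r, s, t}
  {p, r}  = {r} ∪ {p}
  {q, s}  = Ω∖{p, r, t}
  {q, t}  = Ω∖{p, r, s}
  {p, r, s, t}  = {r, s, t} ∪ {p, r, s}
Pass 4 adds 8:
  {q}  = Ω∖{p, r, s, t}
  {p, s}  = {s} ∪ {p}
  {p, t}  = {t} ∪ {p}
  {s, t}  = {t} ∪ {s}
  {p, q, r}  = {p, r} ∪ {p, q}
  {q, r, s}  = {r, s} ∪ {q, s}
  {q, r, t}  = {q, t} ∪ {r, t}
  {q, s, t}  = Ω∖{p, r}
Pass 5: 2 new —
  {q, r}  = {q} ∪ {r}
  {p, s, t}  = {t} ∪ {p, s}
Pass 6 adds nothing — fixpoint reached.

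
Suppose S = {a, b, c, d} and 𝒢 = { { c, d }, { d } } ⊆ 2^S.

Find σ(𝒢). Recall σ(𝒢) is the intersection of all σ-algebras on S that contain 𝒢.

σ(𝒢) = { ∅, { c }, { d }, { a, b }, { c, d }, { a, b, c }, { a, b, d }, S }

Working:
Start: 𝒢 ∪ {∅, S} = { ∅, { d }, { c, d }, S }.
Iteration 1. New:
  { a, b }  = S∖{ c, d }
  { a, b, c }  = S∖{ d }
  — 6 sets.
Iteration 2: 1 new —
  { a, b, d }  = { a, b } ∪ { d }
  — 7 sets.
Iteration 3 (1 new):
  { c }  = S∖{ a, b, d }
  — 8 sets.
Iteration 4 adds nothing — fixpoint reached.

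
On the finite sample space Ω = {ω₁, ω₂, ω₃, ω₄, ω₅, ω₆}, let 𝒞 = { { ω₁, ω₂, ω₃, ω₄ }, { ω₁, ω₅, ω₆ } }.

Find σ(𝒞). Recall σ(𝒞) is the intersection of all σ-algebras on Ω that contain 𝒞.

σ(𝒞) = { ∅, { ω₁ }, { ω₅, ω₆ }, { ω₁, ω₅, ω₆ }, { ω₂, ω₃, ω₄ }, { ω₁, ω₂, ω₃, ω₄ }, { ω₂, ω₃, ω₄, ω₅, ω₆ }, Ω }

Derivation:
Take S₀ = 𝒞 ∪ {∅, Ω} = { ∅, { ω₁, ω₅, ω₆ }, { ω₁, ω₂, ω₃, ω₄ }, Ω }.
Pass 1 adds 2:
  { ω₅, ω₆ }  = Ω∖{ ω₁, ω₂, ω₃, ω₄ }
  { ω₂, ω₃, ω₄ }  = Ω∖{ ω₁, ω₅, ω₆ }
  [6 total]
Pass 2: +1 →
  { ω₂, ω₃, ω₄, ω₅, ω₆ }  = { ω₂, ω₃, ω₄ } ∪ { ω₅, ω₆ }
  [7 total]
Pass 3 (1 new):
  { ω₁ }  = Ω∖{ ω₂, ω₃, ω₄, ω₅, ω₆ }
  [8 total]
Pass 4: stable.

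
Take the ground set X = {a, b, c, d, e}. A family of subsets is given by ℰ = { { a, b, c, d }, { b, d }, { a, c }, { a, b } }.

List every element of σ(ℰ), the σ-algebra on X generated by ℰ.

σ(ℰ) = { ∅, { a }, { b }, { c }, { d }, { e }, { a, b }, { a, c }, { a, d }, { a, e }, { b, c }, { b, d }, { b, e }, { c, d }, { c, e }, { d, e }, { a, b, c }, { a, b, d }, { a, b, e }, { a, c, d }, { a, c, e }, { a, d, e }, { b, c, d }, { b, c, e }, { b, d, e }, { c, d, e }, { a, b, c, d }, { a, b, c, e }, { a, b, d, e }, { a, c, d, e }, { b, c, d, e }, X }

Trace:
Seed the family with ℰ together with ∅ and X: { ∅, { a, b }, { a, c }, { b, d }, { a, b, c, d }, X }.
Pass 1: 6 new —
  { e }  = X∖{ a, b, c, d }
  { a, b, c }  = { a, b } ∪ { a, c }
  { a, b, d }  = { a, b } ∪ { b, d }
  { a, c, e }  = X∖{ b, d }
  { b, d, e }  = X∖{ a, c }
  { c, d, e }  = X∖{ a, b }
  |family| = 12
Pass 2: +7 →
  { c, e }  = X∖{ a, b, d }
  { d, e }  = X∖{ a, b, c }
  { a, b, e }  = { a, b } ∪ { e }
  { a, b, c, e }  = { a, b, c } ∪ { a, c, e }
  { a, b, d, e }  = { a, b } ∪ { b, d, e }
  { a, c, d, e }  = { c, d, e } ∪ { a, c, e }
  { b, c, d, e }  = { c, d, e } ∪ { b, d }
  |family| = 19
Pass 3: +5 →
  { a }  = X∖{ b, c, d, e }
  { b }  = X∖{ a, c, d, e }
  { c }  = X∖{ a, b, d, e }
  { d }  = X∖{ a, b, c, e }
  { c, d }  = X∖{ a, b, e }
  |family| = 24
Pass 4: 8 new —
  { a, d }  = { d } ∪ { a }
  { a, e }  = { e } ∪ { a }
  { b, c }  = { b } ∪ { c }
  { b, e }  = { b } ∪ { e }
  { a, c, d }  = { c, d } ∪ { a, c }
  { a, d, e }  = { d, e } ∪ { a }
  { b, c, d }  = { c, d } ∪ { b }
  { b, c, e }  = { b } ∪ { c, e }
  |family| = 32
Pass 5: no new sets; the family is a σ-algebra.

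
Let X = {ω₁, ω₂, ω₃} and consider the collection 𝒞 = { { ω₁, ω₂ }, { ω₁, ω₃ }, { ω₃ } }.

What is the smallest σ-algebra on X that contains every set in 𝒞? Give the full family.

σ(𝒞) (8 sets): { {}, { ω₁ }, { ω₂ }, { ω₃ }, { ω₁, ω₂ }, { ω₁, ω₃ }, { ω₂, ω₃ }, X }

Working:
Start: 𝒞 ∪ {∅, X} = { {}, { ω₃ }, { ω₁, ω₂ }, { ω₁, ω₃ }, X }.
Round 1. New:
  { ω₂ }  = ᶜ of { ω₁, ω₃ }
  |family| = 6
Round 2: 1 new —
  { ω₂, ω₃ }  = { ω₃ } ∪ { ω₂ }
  |family| = 7
Round 3: 1 new —
  { ω₁ }  = ᶜ of { ω₂, ω₃ }
  |family| = 8
Round 4: closed — nothing new.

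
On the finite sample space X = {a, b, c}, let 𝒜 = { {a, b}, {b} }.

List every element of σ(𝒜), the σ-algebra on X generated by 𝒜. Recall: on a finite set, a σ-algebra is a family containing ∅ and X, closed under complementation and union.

σ(𝒜) (8 sets): { {}, {a}, {b}, {c}, {a, b}, {a, c}, {b, c}, X }

Working:
Initial family (4 sets): { {}, {b}, {a, b}, X }.
Round 1 (2 new):
  {c}  = ᶜ of {a, b}
  {a, c}  = ᶜ of {b}
  |family| = 6
Round 2 (1 new):
  {b, c}  = {c} ∪ {b}
  |family| = 7
Round 3 adds 1:
  {a}  = ᶜ of {b, c}
  |family| = 8
Round 4: closed — nothing new.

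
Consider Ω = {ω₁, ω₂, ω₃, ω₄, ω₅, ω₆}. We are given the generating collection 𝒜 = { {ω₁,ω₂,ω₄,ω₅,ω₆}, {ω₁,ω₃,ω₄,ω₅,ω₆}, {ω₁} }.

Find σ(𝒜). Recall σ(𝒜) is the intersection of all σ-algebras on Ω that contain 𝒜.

Seed the family with 𝒜 together with ∅ and Ω: { {}, {ω₁}, {ω₁,ω₂,ω₄,ω₅,ω₆}, {ω₁,ω₃,ω₄,ω₅,ω₆}, Ω }.
Round 1: 3 new —
  {ω₂}  = ᶜ of {ω₁,ω₃,ω₄,ω₅,ω₆}
  {ω₃}  = ᶜ of {ω₁,ω₂,ω₄,ω₅,ω₆}
  {ω₂,ω₃,ω₄,ω₅,ω₆}  = ᶜ of {ω₁}
Round 2. New:
  {ω₁,ω₂}  = {ω₂} ∪ {ω₁}
  {ω₁,ω₃}  = {ω₃} ∪ {ω₁}
  {ω₂,ω₃}  = {ω₃} ∪ {ω₂}
Round 3. New:
  {ω₁,ω₂,ω₃}  = {ω₃} ∪ {ω₁,ω₂}
  {ω₁,ω₄,ω₅,ω₆}  = ᶜ of {ω₂,ω₃}
  {ω₂,ω₄,ω₅,ω₆}  = ᶜ of {ω₁,ω₃}
  {ω₃,ω₄,ω₅,ω₆}  = ᶜ of {ω₁,ω₂}
Round 4: 1 new —
  {ω₄,ω₅,ω₆}  = ᶜ of {ω₁,ω₂,ω₃}
Round 5: no new sets; the family is a σ-algebra.

Therefore σ(𝒜) = { {}, {ω₁}, {ω₂}, {ω₃}, {ω₁,ω₂}, {ω₁,ω₃}, {ω₂,ω₃}, {ω₁,ω₂,ω₃}, {ω₄,ω₅,ω₆}, {ω₁,ω₄,ω₅,ω₆}, {ω₂,ω₄,ω₅,ω₆}, {ω₃,ω₄,ω₅,ω₆}, {ω₁,ω₂,ω₄,ω₅,ω₆}, {ω₁,ω₃,ω₄,ω₅,ω₆}, {ω₂,ω₃,ω₄,ω₅,ω₆}, Ω } (|σ(𝒜)| = 16).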